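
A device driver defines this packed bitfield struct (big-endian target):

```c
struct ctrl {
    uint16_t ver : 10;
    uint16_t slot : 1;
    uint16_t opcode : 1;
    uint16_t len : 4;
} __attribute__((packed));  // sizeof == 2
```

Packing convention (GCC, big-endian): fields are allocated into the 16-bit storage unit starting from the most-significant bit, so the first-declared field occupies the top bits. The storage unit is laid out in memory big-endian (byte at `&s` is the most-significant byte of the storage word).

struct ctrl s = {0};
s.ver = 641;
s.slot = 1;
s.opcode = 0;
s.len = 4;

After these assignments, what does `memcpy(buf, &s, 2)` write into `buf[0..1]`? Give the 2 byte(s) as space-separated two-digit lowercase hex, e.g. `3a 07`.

a0 64

ver:10 = 641 → 0x281 << 6 → word 0xa040
slot:1 = 1 → 0x1 << 5 → word 0xa060
opcode:1 = 0 → 0x0 << 4 → word 0xa060
len:4 = 4 → 0x4 << 0 → word 0xa064
word = 0xa064 → big-endian bytes:
  [0]=0xa0  [1]=0x64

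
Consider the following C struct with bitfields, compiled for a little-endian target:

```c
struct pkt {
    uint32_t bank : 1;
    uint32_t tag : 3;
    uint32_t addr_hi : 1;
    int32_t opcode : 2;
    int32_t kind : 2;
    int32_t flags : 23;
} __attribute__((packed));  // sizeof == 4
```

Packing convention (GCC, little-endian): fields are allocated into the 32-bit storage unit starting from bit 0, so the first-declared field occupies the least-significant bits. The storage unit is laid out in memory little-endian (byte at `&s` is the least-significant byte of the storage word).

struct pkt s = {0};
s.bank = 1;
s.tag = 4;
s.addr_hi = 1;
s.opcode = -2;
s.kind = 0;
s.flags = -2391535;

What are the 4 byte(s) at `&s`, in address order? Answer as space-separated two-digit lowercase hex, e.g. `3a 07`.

59 22 04 b7

[0+:1] bank=1 & 0x1 = 0x1; word=0x00000001
[1+:3] tag=4 & 0x7 = 0x4; word=0x00000009
[4+:1] addr_hi=1 & 0x1 = 0x1; word=0x00000019
[5+:2] opcode=-2 & 0x3 = 0x2; word=0x00000059
[7+:2] kind=0 & 0x3 = 0x0; word=0x00000059
[9+:23] flags=-2391535 & 0x7fffff = 0x5b8211; word=0xb7042259
word = 0xb7042259 → little-endian bytes:
  [0]=0x59  [1]=0x22  [2]=0x04  [3]=0xb7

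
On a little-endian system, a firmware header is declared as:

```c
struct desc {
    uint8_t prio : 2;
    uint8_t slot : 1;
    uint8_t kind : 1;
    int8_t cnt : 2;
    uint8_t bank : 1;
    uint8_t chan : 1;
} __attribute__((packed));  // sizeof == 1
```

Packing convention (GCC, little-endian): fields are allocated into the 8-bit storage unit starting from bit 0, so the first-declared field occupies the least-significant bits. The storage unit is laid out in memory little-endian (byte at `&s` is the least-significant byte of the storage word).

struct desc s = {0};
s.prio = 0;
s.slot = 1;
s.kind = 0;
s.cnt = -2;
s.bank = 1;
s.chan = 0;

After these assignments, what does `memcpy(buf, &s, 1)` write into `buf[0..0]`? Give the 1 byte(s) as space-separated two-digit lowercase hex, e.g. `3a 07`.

[0+:2] prio=0 & 0x3 = 0x0; word=0x00
[2+:1] slot=1 & 0x1 = 0x1; word=0x04
[3+:1] kind=0 & 0x1 = 0x0; word=0x04
[4+:2] cnt=-2 & 0x3 = 0x2; word=0x24
[6+:1] bank=1 & 0x1 = 0x1; word=0x64
[7+:1] chan=0 & 0x1 = 0x0; word=0x64
word = 0x64 → little-endian bytes:
  [0]=0x64

64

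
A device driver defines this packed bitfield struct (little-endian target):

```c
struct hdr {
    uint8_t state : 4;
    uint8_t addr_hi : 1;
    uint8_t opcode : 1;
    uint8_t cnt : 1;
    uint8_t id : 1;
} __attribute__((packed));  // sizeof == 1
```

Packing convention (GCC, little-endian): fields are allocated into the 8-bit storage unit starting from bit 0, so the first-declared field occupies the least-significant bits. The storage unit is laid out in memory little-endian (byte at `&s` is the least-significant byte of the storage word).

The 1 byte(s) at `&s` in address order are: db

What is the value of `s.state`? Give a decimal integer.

[0]=0xdb (little-endian) → word 0xdb
state:4 @ bit 0 → (0xdb>>0)&0xf = 0xb  ←
addr_hi:1 @ bit 4 → (0xdb>>4)&0x1 = 0x1
opcode:1 @ bit 5 → (0xdb>>5)&0x1 = 0x0
cnt:1 @ bit 6 → (0xdb>>6)&0x1 = 0x1
id:1 @ bit 7 → (0xdb>>7)&0x1 = 0x1

11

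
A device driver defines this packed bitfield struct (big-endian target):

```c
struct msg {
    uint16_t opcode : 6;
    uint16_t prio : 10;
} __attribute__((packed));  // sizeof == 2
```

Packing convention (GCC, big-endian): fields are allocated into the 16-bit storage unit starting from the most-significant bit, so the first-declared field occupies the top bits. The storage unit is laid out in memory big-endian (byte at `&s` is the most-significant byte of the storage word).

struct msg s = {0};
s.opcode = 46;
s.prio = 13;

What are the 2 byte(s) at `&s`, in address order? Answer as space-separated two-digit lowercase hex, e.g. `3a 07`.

opcode:6 = 46 → 0x2e << 10 → word 0xb800
prio:10 = 13 → 0xd << 0 → word 0xb80d
word = 0xb80d → big-endian bytes:
  [0]=0xb8  [1]=0x0d

b8 0d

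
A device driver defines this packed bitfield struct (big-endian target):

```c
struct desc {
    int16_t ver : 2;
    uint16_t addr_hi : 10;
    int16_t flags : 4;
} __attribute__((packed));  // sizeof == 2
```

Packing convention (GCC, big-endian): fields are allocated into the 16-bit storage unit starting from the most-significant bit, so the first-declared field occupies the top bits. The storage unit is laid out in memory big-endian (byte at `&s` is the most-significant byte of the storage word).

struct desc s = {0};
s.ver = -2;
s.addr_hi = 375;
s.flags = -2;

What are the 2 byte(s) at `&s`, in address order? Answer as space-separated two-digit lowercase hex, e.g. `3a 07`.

97 7e

[14+:2] ver=-2 & 0x3 = 0x2; word=0x8000
[4+:10] addr_hi=375 & 0x3ff = 0x177; word=0x9770
[0+:4] flags=-2 & 0xf = 0xe; word=0x977e
word = 0x977e → big-endian bytes:
  [0]=0x97  [1]=0x7e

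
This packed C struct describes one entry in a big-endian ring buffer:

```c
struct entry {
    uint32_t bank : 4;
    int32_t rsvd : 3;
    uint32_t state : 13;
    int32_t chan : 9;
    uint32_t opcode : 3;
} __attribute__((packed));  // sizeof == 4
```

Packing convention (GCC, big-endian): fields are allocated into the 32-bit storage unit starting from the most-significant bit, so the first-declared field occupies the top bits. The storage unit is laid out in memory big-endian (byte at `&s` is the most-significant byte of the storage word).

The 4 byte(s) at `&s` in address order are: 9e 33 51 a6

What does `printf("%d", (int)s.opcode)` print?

6

[0]=0x9e [1]=0x33 [2]=0x51 [3]=0xa6 (big-endian) → word 0x9e3351a6
bank:4 @ bit 28 → (0x9e3351a6>>28)&0xf = 0x9
rsvd:3 @ bit 25 → (0x9e3351a6>>25)&0x7 = 0x7
state:13 @ bit 12 → (0x9e3351a6>>12)&0x1fff = 0x335
chan:9 @ bit 3 → (0x9e3351a6>>3)&0x1ff = 0x34
opcode:3 @ bit 0 → (0x9e3351a6>>0)&0x7 = 0x6  ←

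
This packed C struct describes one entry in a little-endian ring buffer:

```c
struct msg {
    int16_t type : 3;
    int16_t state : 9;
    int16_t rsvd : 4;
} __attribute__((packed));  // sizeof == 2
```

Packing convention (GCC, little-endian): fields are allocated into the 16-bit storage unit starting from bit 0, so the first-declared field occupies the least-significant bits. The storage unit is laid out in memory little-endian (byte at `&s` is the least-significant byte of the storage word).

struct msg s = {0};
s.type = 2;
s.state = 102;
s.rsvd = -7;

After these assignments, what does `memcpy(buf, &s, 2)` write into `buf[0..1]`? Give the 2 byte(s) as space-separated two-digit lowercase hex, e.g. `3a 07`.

[0+:3] type=2 & 0x7 = 0x2; word=0x0002
[3+:9] state=102 & 0x1ff = 0x66; word=0x0332
[12+:4] rsvd=-7 & 0xf = 0x9; word=0x9332
word = 0x9332 → little-endian bytes:
  [0]=0x32  [1]=0x93

32 93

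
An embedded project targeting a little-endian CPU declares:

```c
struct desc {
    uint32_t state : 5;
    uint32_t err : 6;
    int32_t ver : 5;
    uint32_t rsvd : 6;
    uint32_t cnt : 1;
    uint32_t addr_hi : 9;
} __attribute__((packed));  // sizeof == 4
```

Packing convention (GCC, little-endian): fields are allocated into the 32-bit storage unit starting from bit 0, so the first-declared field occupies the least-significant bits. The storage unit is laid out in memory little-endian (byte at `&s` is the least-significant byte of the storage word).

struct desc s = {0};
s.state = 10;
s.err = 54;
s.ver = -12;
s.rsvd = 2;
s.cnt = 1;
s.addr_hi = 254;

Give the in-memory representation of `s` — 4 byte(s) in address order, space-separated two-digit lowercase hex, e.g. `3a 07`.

ca a6 42 7f

[0+:5] state=10 & 0x1f = 0xa; word=0x0000000a
[5+:6] err=54 & 0x3f = 0x36; word=0x000006ca
[11+:5] ver=-12 & 0x1f = 0x14; word=0x0000a6ca
[16+:6] rsvd=2 & 0x3f = 0x2; word=0x0002a6ca
[22+:1] cnt=1 & 0x1 = 0x1; word=0x0042a6ca
[23+:9] addr_hi=254 & 0x1ff = 0xfe; word=0x7f42a6ca
word = 0x7f42a6ca → little-endian bytes:
  [0]=0xca  [1]=0xa6  [2]=0x42  [3]=0x7f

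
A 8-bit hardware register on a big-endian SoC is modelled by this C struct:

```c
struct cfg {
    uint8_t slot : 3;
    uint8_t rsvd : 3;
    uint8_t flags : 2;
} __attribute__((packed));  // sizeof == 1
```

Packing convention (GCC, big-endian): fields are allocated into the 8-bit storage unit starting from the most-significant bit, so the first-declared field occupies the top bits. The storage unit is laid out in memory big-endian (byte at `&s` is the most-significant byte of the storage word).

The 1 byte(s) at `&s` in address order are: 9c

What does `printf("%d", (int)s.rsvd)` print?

7

[0]=0x9c (big-endian) → word 0x9c
slot:3 @ bit 5 → (0x9c>>5)&0x7 = 0x4
rsvd:3 @ bit 2 → (0x9c>>2)&0x7 = 0x7  ←
flags:2 @ bit 0 → (0x9c>>0)&0x3 = 0x0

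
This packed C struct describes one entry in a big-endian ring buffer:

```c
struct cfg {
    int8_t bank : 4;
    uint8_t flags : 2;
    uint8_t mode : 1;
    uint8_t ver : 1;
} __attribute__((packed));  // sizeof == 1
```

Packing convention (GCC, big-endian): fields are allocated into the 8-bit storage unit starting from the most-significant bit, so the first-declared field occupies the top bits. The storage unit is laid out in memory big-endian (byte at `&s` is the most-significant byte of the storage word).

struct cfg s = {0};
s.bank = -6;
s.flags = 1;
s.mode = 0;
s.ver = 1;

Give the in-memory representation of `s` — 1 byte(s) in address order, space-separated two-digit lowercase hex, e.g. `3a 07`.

bank:4 = -6 → 0xa << 4 → word 0xa0
flags:2 = 1 → 0x1 << 2 → word 0xa4
mode:1 = 0 → 0x0 << 1 → word 0xa4
ver:1 = 1 → 0x1 << 0 → word 0xa5
word = 0xa5 → big-endian bytes:
  [0]=0xa5

a5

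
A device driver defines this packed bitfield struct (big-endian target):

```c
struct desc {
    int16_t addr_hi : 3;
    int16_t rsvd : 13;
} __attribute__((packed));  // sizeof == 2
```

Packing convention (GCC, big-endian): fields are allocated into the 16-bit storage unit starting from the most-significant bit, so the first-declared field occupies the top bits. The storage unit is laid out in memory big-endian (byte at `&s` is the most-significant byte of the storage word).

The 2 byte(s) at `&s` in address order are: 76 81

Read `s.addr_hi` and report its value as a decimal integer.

[0]=0x76 [1]=0x81 (big-endian) → word 0x7681
addr_hi [13+:3] = (word>>13) & 0x7 = 3  ←
rsvd [0+:13] = (word>>0) & 0x1fff = 5761
addr_hi signed 3b, MSB=0: value = 3

3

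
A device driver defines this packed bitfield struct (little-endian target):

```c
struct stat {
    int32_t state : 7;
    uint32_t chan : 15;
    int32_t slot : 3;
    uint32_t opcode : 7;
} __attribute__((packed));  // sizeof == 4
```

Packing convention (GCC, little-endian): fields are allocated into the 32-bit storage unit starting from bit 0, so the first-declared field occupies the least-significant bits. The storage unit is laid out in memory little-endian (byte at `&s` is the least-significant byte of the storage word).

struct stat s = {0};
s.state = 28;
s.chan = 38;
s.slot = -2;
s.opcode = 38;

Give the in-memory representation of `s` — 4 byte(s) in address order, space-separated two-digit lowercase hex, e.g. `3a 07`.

state:7 = 28 → 0x1c << 0 → word 0x0000001c
chan:15 = 38 → 0x26 << 7 → word 0x0000131c
slot:3 = -2 → 0x6 << 22 → word 0x0180131c
opcode:7 = 38 → 0x26 << 25 → word 0x4d80131c
word = 0x4d80131c → little-endian bytes:
  [0]=0x1c  [1]=0x13  [2]=0x80  [3]=0x4d

1c 13 80 4d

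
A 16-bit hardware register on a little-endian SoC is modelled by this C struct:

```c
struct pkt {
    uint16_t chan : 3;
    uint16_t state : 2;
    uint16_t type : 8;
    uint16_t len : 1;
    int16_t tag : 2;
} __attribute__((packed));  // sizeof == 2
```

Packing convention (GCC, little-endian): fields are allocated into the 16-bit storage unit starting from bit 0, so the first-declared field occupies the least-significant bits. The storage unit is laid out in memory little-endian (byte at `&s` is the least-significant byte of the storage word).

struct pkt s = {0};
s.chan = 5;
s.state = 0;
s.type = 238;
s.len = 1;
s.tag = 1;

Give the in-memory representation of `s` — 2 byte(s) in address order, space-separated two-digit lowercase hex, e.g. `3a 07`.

c5 7d

chan (3b) val=5 bits=0x5 at bit 0: 0x0005
state (2b) val=0 bits=0x0 at bit 3: 0x0005
type (8b) val=238 bits=0xee at bit 5: 0x1dc5
len (1b) val=1 bits=0x1 at bit 13: 0x3dc5
tag (2b) val=1 bits=0x1 at bit 14: 0x7dc5
word = 0x7dc5 → little-endian bytes:
  [0]=0xc5  [1]=0x7d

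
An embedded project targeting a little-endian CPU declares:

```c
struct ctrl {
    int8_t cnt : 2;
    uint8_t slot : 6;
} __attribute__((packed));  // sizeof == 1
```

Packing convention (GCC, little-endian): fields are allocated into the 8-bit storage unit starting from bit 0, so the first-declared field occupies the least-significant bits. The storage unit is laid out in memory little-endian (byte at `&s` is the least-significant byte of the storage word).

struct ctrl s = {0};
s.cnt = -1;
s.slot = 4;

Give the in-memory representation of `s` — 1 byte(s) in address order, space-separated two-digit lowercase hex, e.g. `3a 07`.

cnt (2b) val=-1 bits=0x3 at bit 0: 0x03
slot (6b) val=4 bits=0x4 at bit 2: 0x13
word = 0x13 → little-endian bytes:
  [0]=0x13

13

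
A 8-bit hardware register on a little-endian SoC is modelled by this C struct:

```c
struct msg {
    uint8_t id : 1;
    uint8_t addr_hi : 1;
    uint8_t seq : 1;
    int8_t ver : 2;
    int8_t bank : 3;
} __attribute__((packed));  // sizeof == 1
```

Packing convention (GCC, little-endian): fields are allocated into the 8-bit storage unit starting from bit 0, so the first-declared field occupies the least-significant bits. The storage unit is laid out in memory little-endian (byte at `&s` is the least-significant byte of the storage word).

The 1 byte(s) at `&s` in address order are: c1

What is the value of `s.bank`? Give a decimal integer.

[0]=0xc1 (little-endian) → word 0xc1
id:1 @ bit 0 → (0xc1>>0)&0x1 = 0x1
addr_hi:1 @ bit 1 → (0xc1>>1)&0x1 = 0x0
seq:1 @ bit 2 → (0xc1>>2)&0x1 = 0x0
ver:2 @ bit 3 → (0xc1>>3)&0x3 = 0x0
bank:3 @ bit 5 → (0xc1>>5)&0x7 = 0x6  ←
bank signed 3b, MSB=1: 6 - 8 = -2

-2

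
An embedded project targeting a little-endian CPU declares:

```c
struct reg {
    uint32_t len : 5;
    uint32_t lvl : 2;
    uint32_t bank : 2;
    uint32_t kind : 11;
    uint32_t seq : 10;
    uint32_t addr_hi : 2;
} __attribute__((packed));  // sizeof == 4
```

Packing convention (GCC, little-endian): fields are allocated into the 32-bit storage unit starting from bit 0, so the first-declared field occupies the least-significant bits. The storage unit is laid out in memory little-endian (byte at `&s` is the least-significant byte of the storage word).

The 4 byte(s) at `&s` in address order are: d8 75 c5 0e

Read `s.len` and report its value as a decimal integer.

24

[0]=0xd8 [1]=0x75 [2]=0xc5 [3]=0x0e (little-endian) → word 0x0ec575d8
len:5 @ bit 0 → (0x0ec575d8>>0)&0x1f = 0x18  ←
lvl:2 @ bit 5 → (0x0ec575d8>>5)&0x3 = 0x2
bank:2 @ bit 7 → (0x0ec575d8>>7)&0x3 = 0x3
kind:11 @ bit 9 → (0x0ec575d8>>9)&0x7ff = 0x2ba
seq:10 @ bit 20 → (0x0ec575d8>>20)&0x3ff = 0xec
addr_hi:2 @ bit 30 → (0x0ec575d8>>30)&0x3 = 0x0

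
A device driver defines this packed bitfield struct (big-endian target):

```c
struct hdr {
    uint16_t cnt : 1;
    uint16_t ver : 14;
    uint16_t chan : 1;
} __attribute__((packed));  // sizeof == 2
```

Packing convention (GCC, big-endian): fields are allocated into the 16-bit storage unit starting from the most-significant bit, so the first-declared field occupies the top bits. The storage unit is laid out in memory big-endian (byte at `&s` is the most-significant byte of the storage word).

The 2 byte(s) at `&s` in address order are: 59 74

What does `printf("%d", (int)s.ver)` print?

11450

[0]=0x59 [1]=0x74 (big-endian) → word 0x5974
cnt [15+:1] = (word>>15) & 0x1 = 0
ver [1+:14] = (word>>1) & 0x3fff = 11450  ←
chan [0+:1] = (word>>0) & 0x1 = 0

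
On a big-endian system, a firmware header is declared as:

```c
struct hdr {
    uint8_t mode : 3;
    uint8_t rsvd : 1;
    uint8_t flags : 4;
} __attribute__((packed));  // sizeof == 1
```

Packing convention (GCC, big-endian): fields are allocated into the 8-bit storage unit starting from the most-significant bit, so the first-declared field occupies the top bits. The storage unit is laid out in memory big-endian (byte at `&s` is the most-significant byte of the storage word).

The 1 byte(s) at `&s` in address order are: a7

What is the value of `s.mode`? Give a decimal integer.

[0]=0xa7 (big-endian) → word 0xa7
mode:3 @ bit 5 → (0xa7>>5)&0x7 = 0x5  ←
rsvd:1 @ bit 4 → (0xa7>>4)&0x1 = 0x0
flags:4 @ bit 0 → (0xa7>>0)&0xf = 0x7

5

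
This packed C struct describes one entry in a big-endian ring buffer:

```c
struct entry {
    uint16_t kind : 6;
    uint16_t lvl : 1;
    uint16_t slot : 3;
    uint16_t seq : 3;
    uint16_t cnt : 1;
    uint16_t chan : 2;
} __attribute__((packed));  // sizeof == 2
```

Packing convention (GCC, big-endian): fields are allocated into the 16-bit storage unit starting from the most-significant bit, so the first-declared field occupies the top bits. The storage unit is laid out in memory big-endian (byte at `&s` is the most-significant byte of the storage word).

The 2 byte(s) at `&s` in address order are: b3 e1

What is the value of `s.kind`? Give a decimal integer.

[0]=0xb3 [1]=0xe1 (big-endian) → word 0xb3e1
kind:6 @ bit 10 → (0xb3e1>>10)&0x3f = 0x2c  ←
lvl:1 @ bit 9 → (0xb3e1>>9)&0x1 = 0x1
slot:3 @ bit 6 → (0xb3e1>>6)&0x7 = 0x7
seq:3 @ bit 3 → (0xb3e1>>3)&0x7 = 0x4
cnt:1 @ bit 2 → (0xb3e1>>2)&0x1 = 0x0
chan:2 @ bit 0 → (0xb3e1>>0)&0x3 = 0x1

44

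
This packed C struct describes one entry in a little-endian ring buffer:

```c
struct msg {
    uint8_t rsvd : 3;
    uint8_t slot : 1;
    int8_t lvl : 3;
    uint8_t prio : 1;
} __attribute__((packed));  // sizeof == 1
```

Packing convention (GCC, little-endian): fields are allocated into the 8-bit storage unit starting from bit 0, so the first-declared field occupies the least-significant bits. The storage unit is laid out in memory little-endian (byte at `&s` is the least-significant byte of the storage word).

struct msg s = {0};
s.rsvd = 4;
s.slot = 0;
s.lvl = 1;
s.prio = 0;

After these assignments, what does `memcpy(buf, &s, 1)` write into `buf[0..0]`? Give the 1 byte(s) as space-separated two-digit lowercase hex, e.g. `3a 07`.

14

[0+:3] rsvd=4 & 0x7 = 0x4; word=0x04
[3+:1] slot=0 & 0x1 = 0x0; word=0x04
[4+:3] lvl=1 & 0x7 = 0x1; word=0x14
[7+:1] prio=0 & 0x1 = 0x0; word=0x14
word = 0x14 → little-endian bytes:
  [0]=0x14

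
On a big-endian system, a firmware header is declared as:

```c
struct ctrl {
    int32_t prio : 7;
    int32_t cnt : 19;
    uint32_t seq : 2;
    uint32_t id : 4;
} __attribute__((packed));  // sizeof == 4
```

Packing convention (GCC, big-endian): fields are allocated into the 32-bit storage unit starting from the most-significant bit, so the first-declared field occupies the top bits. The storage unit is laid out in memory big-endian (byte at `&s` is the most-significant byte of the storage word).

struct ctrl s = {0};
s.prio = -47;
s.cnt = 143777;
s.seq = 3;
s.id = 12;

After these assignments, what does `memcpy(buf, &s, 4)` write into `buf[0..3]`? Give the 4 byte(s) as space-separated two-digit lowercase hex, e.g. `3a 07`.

[25+:7] prio=-47 & 0x7f = 0x51; word=0xa2000000
[6+:19] cnt=143777 & 0x7ffff = 0x231a1; word=0xa28c6840
[4+:2] seq=3 & 0x3 = 0x3; word=0xa28c6870
[0+:4] id=12 & 0xf = 0xc; word=0xa28c687c
word = 0xa28c687c → big-endian bytes:
  [0]=0xa2  [1]=0x8c  [2]=0x68  [3]=0x7c

a2 8c 68 7c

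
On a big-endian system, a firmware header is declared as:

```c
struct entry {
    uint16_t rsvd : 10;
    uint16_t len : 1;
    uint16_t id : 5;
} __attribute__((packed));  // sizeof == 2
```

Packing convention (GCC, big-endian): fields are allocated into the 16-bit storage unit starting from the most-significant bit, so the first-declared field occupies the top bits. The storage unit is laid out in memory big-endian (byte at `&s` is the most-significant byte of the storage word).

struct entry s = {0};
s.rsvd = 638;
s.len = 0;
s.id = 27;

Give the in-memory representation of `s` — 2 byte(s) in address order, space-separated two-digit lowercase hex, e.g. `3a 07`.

rsvd:10 = 638 → 0x27e << 6 → word 0x9f80
len:1 = 0 → 0x0 << 5 → word 0x9f80
id:5 = 27 → 0x1b << 0 → word 0x9f9b
word = 0x9f9b → big-endian bytes:
  [0]=0x9f  [1]=0x9b

9f 9b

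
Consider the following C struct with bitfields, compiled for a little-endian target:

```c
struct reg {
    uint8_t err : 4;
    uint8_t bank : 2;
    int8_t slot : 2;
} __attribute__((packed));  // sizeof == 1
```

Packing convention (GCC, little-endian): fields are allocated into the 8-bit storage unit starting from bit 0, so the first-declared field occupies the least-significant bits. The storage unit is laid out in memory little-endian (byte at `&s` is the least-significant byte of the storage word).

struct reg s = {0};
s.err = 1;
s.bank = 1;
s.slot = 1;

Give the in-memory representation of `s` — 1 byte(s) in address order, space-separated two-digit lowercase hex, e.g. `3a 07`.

51

err:4 = 1 → 0x1 << 0 → word 0x01
bank:2 = 1 → 0x1 << 4 → word 0x11
slot:2 = 1 → 0x1 << 6 → word 0x51
word = 0x51 → little-endian bytes:
  [0]=0x51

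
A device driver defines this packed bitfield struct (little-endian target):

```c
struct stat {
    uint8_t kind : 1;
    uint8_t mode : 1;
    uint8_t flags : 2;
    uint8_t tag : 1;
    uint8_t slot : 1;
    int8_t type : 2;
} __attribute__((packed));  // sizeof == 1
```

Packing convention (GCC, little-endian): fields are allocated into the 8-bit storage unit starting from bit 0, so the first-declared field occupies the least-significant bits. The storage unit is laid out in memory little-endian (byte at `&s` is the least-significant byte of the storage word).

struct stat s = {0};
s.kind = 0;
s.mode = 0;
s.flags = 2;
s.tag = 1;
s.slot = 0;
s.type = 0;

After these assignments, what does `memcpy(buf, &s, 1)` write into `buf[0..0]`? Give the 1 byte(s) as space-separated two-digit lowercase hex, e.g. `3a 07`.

[0+:1] kind=0 & 0x1 = 0x0; word=0x00
[1+:1] mode=0 & 0x1 = 0x0; word=0x00
[2+:2] flags=2 & 0x3 = 0x2; word=0x08
[4+:1] tag=1 & 0x1 = 0x1; word=0x18
[5+:1] slot=0 & 0x1 = 0x0; word=0x18
[6+:2] type=0 & 0x3 = 0x0; word=0x18
word = 0x18 → little-endian bytes:
  [0]=0x18

18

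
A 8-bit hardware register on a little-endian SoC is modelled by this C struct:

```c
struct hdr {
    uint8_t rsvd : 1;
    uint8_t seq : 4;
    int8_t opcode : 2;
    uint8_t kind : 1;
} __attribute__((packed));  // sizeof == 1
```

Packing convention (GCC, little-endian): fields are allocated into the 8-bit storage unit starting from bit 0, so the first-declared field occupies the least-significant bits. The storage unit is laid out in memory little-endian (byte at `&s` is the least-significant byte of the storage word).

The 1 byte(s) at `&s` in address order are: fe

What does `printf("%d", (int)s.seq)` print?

15

[0]=0xfe (little-endian) → word 0xfe
rsvd:1 @ bit 0 → (0xfe>>0)&0x1 = 0x0
seq:4 @ bit 1 → (0xfe>>1)&0xf = 0xf  ←
opcode:2 @ bit 5 → (0xfe>>5)&0x3 = 0x3
kind:1 @ bit 7 → (0xfe>>7)&0x1 = 0x1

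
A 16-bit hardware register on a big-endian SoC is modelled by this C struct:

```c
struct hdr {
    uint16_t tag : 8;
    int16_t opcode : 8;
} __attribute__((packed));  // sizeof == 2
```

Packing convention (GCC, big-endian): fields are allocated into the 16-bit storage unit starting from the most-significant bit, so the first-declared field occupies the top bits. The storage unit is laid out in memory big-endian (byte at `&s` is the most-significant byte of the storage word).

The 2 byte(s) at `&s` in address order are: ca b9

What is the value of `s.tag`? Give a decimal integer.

202

[0]=0xca [1]=0xb9 (big-endian) → word 0xcab9
tag:8 @ bit 8 → (0xcab9>>8)&0xff = 0xca  ←
opcode:8 @ bit 0 → (0xcab9>>0)&0xff = 0xb9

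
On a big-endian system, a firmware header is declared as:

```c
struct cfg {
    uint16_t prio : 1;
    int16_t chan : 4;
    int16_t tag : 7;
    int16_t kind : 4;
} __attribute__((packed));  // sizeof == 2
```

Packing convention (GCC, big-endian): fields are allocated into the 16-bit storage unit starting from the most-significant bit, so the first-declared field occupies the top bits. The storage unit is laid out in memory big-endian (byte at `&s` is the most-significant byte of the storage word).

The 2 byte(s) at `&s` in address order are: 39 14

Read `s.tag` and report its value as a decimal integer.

17

[0]=0x39 [1]=0x14 (big-endian) → word 0x3914
prio [15+:1] = (word>>15) & 0x1 = 0
chan [11+:4] = (word>>11) & 0xf = 7
tag [4+:7] = (word>>4) & 0x7f = 17  ←
kind [0+:4] = (word>>0) & 0xf = 4
tag signed 7b, MSB=0: value = 17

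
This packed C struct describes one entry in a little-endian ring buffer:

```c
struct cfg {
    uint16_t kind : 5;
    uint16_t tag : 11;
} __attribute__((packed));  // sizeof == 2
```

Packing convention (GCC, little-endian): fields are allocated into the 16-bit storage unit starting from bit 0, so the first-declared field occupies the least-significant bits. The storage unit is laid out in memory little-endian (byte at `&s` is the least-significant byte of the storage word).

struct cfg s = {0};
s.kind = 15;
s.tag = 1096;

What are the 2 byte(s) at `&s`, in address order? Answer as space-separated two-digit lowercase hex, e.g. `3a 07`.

0f 89

kind (5b) val=15 bits=0xf at bit 0: 0x000f
tag (11b) val=1096 bits=0x448 at bit 5: 0x890f
word = 0x890f → little-endian bytes:
  [0]=0x0f  [1]=0x89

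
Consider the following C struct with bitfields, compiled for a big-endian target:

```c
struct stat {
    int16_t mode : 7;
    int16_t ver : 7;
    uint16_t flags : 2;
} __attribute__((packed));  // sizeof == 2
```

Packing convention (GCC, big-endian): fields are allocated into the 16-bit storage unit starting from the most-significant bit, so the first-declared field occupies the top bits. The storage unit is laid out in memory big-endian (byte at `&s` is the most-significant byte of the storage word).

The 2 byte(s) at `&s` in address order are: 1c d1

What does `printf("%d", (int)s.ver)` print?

[0]=0x1c [1]=0xd1 (big-endian) → word 0x1cd1
mode:7 @ bit 9 → (0x1cd1>>9)&0x7f = 0xe
ver:7 @ bit 2 → (0x1cd1>>2)&0x7f = 0x34  ←
flags:2 @ bit 0 → (0x1cd1>>0)&0x3 = 0x1
ver signed 7b, MSB=0: value = 52

52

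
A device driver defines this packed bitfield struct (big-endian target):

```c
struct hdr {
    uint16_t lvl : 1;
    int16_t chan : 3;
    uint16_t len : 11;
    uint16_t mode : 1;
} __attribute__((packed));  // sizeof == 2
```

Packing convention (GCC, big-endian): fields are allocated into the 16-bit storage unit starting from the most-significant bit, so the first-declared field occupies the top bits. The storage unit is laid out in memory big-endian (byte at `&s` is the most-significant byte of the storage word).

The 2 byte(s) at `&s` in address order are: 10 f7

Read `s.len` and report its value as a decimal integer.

[0]=0x10 [1]=0xf7 (big-endian) → word 0x10f7
lvl [15+:1] = (word>>15) & 0x1 = 0
chan [12+:3] = (word>>12) & 0x7 = 1
len [1+:11] = (word>>1) & 0x7ff = 123  ←
mode [0+:1] = (word>>0) & 0x1 = 1

123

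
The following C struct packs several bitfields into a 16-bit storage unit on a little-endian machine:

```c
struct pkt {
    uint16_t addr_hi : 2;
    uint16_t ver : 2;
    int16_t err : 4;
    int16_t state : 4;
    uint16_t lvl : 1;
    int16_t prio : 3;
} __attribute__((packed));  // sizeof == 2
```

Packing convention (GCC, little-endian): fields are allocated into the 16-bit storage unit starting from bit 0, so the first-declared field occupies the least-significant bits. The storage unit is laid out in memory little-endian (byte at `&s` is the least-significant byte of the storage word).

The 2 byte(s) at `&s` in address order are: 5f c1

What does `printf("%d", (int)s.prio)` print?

-2

[0]=0x5f [1]=0xc1 (little-endian) → word 0xc15f
addr_hi:2 @ bit 0 → (0xc15f>>0)&0x3 = 0x3
ver:2 @ bit 2 → (0xc15f>>2)&0x3 = 0x3
err:4 @ bit 4 → (0xc15f>>4)&0xf = 0x5
state:4 @ bit 8 → (0xc15f>>8)&0xf = 0x1
lvl:1 @ bit 12 → (0xc15f>>12)&0x1 = 0x0
prio:3 @ bit 13 → (0xc15f>>13)&0x7 = 0x6  ←
prio signed 3b, MSB=1: 6 - 8 = -2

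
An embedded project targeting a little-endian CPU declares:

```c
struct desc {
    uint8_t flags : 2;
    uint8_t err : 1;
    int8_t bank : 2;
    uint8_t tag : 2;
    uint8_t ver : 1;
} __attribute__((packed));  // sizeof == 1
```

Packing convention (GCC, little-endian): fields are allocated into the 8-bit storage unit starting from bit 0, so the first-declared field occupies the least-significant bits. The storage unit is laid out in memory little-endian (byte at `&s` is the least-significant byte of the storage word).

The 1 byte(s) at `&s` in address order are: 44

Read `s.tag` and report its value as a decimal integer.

[0]=0x44 (little-endian) → word 0x44
flags [0+:2] = (word>>0) & 0x3 = 0
err [2+:1] = (word>>2) & 0x1 = 1
bank [3+:2] = (word>>3) & 0x3 = 0
tag [5+:2] = (word>>5) & 0x3 = 2  ←
ver [7+:1] = (word>>7) & 0x1 = 0

2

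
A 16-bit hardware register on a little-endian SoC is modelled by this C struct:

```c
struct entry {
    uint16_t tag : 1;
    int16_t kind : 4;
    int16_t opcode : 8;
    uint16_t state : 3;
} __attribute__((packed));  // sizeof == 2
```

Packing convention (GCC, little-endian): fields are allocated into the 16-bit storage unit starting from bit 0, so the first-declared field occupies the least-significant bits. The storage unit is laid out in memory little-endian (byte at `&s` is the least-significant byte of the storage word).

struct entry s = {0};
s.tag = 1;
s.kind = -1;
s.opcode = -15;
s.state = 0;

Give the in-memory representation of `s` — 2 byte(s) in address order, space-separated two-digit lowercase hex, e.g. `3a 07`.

[0+:1] tag=1 & 0x1 = 0x1; word=0x0001
[1+:4] kind=-1 & 0xf = 0xf; word=0x001f
[5+:8] opcode=-15 & 0xff = 0xf1; word=0x1e3f
[13+:3] state=0 & 0x7 = 0x0; word=0x1e3f
word = 0x1e3f → little-endian bytes:
  [0]=0x3f  [1]=0x1e

3f 1e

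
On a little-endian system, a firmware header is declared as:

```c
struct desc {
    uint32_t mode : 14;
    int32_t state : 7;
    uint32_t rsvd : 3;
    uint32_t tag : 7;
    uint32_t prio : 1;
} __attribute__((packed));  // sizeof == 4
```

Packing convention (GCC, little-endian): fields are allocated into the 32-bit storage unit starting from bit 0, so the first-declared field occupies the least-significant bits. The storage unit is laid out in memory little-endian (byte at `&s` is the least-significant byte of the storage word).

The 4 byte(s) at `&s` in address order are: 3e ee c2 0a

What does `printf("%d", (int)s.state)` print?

11

[0]=0x3e [1]=0xee [2]=0xc2 [3]=0x0a (little-endian) → word 0x0ac2ee3e
mode [0+:14] = (word>>0) & 0x3fff = 11838
state [14+:7] = (word>>14) & 0x7f = 11  ←
rsvd [21+:3] = (word>>21) & 0x7 = 6
tag [24+:7] = (word>>24) & 0x7f = 10
prio [31+:1] = (word>>31) & 0x1 = 0
state signed 7b, MSB=0: value = 11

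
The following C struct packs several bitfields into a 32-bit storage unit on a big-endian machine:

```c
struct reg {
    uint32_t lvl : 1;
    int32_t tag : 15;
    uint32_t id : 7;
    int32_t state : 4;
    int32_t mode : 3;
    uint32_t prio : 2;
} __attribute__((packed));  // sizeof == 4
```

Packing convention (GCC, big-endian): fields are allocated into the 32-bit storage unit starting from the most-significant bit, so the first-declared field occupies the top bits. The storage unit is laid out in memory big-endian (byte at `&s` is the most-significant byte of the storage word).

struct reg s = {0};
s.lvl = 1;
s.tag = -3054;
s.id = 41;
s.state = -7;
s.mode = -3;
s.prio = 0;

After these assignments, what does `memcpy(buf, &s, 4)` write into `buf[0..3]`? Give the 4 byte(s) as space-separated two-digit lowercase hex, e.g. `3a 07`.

lvl:1 = 1 → 0x1 << 31 → word 0x80000000
tag:15 = -3054 → 0x7412 << 16 → word 0xf4120000
id:7 = 41 → 0x29 << 9 → word 0xf4125200
state:4 = -7 → 0x9 << 5 → word 0xf4125320
mode:3 = -3 → 0x5 << 2 → word 0xf4125334
prio:2 = 0 → 0x0 << 0 → word 0xf4125334
word = 0xf4125334 → big-endian bytes:
  [0]=0xf4  [1]=0x12  [2]=0x53  [3]=0x34

f4 12 53 34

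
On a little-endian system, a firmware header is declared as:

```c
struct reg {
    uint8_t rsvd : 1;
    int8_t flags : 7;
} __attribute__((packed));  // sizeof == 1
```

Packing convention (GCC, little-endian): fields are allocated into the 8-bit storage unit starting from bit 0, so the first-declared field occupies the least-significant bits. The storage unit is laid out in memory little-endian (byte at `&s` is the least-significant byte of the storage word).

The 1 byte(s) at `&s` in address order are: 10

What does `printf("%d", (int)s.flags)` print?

8

[0]=0x10 (little-endian) → word 0x10
rsvd:1 @ bit 0 → (0x10>>0)&0x1 = 0x0
flags:7 @ bit 1 → (0x10>>1)&0x7f = 0x8  ←
flags signed 7b, MSB=0: value = 8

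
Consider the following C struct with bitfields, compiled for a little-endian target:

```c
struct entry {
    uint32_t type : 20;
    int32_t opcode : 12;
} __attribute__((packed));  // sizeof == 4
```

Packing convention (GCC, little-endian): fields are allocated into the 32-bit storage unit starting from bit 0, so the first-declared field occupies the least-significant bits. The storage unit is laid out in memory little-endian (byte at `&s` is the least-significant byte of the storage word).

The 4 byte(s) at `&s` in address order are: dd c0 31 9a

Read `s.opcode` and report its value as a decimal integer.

[0]=0xdd [1]=0xc0 [2]=0x31 [3]=0x9a (little-endian) → word 0x9a31c0dd
type [0+:20] = (word>>0) & 0xfffff = 114909
opcode [20+:12] = (word>>20) & 0xfff = 2467  ←
opcode signed 12b, MSB=1: 2467 - 4096 = -1629

-1629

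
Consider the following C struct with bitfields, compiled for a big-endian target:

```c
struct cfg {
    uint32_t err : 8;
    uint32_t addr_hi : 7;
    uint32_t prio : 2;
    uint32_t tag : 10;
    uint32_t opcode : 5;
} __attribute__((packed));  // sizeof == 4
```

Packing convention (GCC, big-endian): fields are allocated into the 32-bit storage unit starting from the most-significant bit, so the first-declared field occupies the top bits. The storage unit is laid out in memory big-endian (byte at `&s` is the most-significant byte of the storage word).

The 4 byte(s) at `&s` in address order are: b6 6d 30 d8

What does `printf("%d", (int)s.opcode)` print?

[0]=0xb6 [1]=0x6d [2]=0x30 [3]=0xd8 (big-endian) → word 0xb66d30d8
err:8 @ bit 24 → (0xb66d30d8>>24)&0xff = 0xb6
addr_hi:7 @ bit 17 → (0xb66d30d8>>17)&0x7f = 0x36
prio:2 @ bit 15 → (0xb66d30d8>>15)&0x3 = 0x2
tag:10 @ bit 5 → (0xb66d30d8>>5)&0x3ff = 0x186
opcode:5 @ bit 0 → (0xb66d30d8>>0)&0x1f = 0x18  ←

24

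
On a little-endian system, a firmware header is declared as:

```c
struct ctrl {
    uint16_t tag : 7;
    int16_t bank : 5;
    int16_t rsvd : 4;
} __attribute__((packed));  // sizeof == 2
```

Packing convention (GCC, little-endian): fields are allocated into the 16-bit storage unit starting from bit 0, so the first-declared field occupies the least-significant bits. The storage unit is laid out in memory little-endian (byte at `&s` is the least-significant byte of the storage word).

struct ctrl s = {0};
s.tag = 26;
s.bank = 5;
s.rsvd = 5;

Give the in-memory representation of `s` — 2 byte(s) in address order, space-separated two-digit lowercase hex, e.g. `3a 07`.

9a 52

tag:7 = 26 → 0x1a << 0 → word 0x001a
bank:5 = 5 → 0x5 << 7 → word 0x029a
rsvd:4 = 5 → 0x5 << 12 → word 0x529a
word = 0x529a → little-endian bytes:
  [0]=0x9a  [1]=0x52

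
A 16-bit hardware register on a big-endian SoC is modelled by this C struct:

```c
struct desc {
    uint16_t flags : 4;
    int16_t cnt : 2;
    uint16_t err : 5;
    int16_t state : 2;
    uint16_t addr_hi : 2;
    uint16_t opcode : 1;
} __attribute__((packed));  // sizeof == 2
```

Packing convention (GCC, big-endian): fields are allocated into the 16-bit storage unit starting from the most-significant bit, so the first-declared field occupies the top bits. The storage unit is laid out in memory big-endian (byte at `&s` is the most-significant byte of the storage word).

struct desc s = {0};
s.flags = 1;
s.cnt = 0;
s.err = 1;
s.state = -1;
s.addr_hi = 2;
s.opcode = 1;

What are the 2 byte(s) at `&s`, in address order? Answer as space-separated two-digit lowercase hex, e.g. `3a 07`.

flags (4b) val=1 bits=0x1 at bit 12: 0x1000
cnt (2b) val=0 bits=0x0 at bit 10: 0x1000
err (5b) val=1 bits=0x1 at bit 5: 0x1020
state (2b) val=-1 bits=0x3 at bit 3: 0x1038
addr_hi (2b) val=2 bits=0x2 at bit 1: 0x103c
opcode (1b) val=1 bits=0x1 at bit 0: 0x103d
word = 0x103d → big-endian bytes:
  [0]=0x10  [1]=0x3d

10 3d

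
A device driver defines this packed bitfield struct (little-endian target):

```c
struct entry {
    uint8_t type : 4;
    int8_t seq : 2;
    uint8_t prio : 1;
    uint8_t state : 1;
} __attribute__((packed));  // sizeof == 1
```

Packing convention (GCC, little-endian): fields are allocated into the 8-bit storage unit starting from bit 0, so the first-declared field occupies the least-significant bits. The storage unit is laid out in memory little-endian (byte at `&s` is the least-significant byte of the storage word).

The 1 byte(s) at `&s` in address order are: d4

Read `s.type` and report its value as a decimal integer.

4

[0]=0xd4 (little-endian) → word 0xd4
type [0+:4] = (word>>0) & 0xf = 4  ←
seq [4+:2] = (word>>4) & 0x3 = 1
prio [6+:1] = (word>>6) & 0x1 = 1
state [7+:1] = (word>>7) & 0x1 = 1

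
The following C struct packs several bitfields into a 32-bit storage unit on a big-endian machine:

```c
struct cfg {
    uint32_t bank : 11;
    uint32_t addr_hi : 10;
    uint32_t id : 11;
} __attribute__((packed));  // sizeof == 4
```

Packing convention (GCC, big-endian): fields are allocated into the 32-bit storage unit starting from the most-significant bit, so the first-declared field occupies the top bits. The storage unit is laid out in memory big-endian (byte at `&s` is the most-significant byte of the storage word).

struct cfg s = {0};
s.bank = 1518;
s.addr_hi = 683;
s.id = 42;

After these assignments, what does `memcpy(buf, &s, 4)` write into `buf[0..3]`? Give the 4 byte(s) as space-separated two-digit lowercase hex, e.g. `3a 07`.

bd d5 58 2a

bank:11 = 1518 → 0x5ee << 21 → word 0xbdc00000
addr_hi:10 = 683 → 0x2ab << 11 → word 0xbdd55800
id:11 = 42 → 0x2a << 0 → word 0xbdd5582a
word = 0xbdd5582a → big-endian bytes:
  [0]=0xbd  [1]=0xd5  [2]=0x58  [3]=0x2a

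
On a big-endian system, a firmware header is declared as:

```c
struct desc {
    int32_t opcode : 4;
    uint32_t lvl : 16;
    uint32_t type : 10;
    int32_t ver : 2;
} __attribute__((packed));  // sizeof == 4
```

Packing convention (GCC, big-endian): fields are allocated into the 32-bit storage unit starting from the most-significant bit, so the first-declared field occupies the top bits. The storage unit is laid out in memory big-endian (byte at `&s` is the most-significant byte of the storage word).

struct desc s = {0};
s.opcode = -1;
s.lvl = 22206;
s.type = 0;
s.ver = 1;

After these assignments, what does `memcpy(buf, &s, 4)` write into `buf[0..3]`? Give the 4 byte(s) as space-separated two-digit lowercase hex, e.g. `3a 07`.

f5 6b e0 01

opcode:4 = -1 → 0xf << 28 → word 0xf0000000
lvl:16 = 22206 → 0x56be << 12 → word 0xf56be000
type:10 = 0 → 0x0 << 2 → word 0xf56be000
ver:2 = 1 → 0x1 << 0 → word 0xf56be001
word = 0xf56be001 → big-endian bytes:
  [0]=0xf5  [1]=0x6b  [2]=0xe0  [3]=0x01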